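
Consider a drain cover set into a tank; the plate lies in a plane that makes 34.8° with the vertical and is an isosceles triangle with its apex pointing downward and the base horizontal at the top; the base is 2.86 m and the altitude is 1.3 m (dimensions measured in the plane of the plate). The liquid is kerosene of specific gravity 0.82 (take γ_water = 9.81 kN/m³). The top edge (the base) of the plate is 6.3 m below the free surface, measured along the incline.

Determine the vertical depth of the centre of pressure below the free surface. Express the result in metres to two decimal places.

γ = 0.82 × 9.81 = 8.0442 kN/m³.
The plate makes 34.8° with the vertical, i.e. θ = 90° − 34.8° = 55.2° to the horizontal. Measuring y along the incline from the free-surface line, vertical depth h = y·sinθ with sinθ = 0.821149.
With the apex down, the centroid sits h/3 = 1.3/3 = 0.433333 m below the base (the top edge), so y_c = 6.3 + 0.433333 = 6.73333 m and h_c = 6.73333 × 0.821149 = 5.52907 m.
A = ½ × 2.86 × 1.3 = 1.859 m².
Resultant F = γ·h_c·A = 8.0442 × 5.52907 × 1.859 = 82.6826 kN.
I_c = b·h³/36 = 2.86 × 1.3³/36 = 0.174539 m⁴.
Centre of pressure: y_p = y_c + I_c/(y_c·A) = 6.73333 + 0.174539/(6.73333 × 1.859) = 6.73333 + 0.0139439 = 6.74727 m along the plane.
Vertically, h_p = y_p·sinθ = 6.74727 × 0.821149 = 5.54051 m.

h_p = 5.54 m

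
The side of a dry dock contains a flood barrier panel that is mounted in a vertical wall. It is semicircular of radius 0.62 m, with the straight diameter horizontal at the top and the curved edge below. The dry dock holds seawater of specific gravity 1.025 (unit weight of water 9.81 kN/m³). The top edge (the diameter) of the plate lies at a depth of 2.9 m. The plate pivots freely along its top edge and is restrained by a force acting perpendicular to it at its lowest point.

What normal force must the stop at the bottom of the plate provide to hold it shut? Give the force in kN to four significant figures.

γ = 1.025 × 9.81 = 10.05525 kN/m³.
The centroid of a semicircle lies 4r/(3π) = 0.263136 m from the diameter, here below the top edge, so the centroid depth is h_c = 2.9 + 0.263136 = 3.16314 m.
A = πr²/2 = π × 0.62²/2 = 0.603814 m².
Resultant F = γ·h_c·A = 10.05525 × 3.16314 × 0.603814 = 19.205 kN.
I_c = (π/8 − 8/(9π))·r⁴ = 0.109757 × 0.62⁴ = 0.0162181 m⁴.
Centre of pressure: y_p = y_c + I_c/(y_c·A) = 3.16314 + 0.0162181/(3.16314 × 0.603814) = 3.16314 + 0.00849138 = 3.17163 m along the plane.
The resultant acts 0.263136 + 0.00849138 = 0.271627 m (along the plate) below the hinge at the top edge, so the moment about the hinge is M = F × 0.271627 = 19.205 × 0.271627 = 5.2166 kN·m.
A normal force at the bottom, 0.62 m from the hinge, must supply this moment: P = 5.2166/0.62 = 8.41387 kN.

P ≈ 8.414 kN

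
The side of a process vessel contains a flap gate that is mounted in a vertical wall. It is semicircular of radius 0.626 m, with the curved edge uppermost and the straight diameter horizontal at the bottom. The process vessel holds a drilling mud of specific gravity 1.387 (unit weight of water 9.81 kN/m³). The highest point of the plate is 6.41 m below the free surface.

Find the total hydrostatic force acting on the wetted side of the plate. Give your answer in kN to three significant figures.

F ≈ 56.7 kN

γ = 1.387 × 9.81 = 13.60647 kN/m³.
The centroid lies 4r/(3π) = 0.265683 m above the diameter, so r − 4r/(3π) = 0.626 − 0.265683 = 0.360317 m below the topmost point, so the centroid depth is h_c = 6.41 + 0.360317 = 6.77032 m.
A = πr²/2 = π × 0.626²/2 = 0.615557 m².
Resultant F = γ·h_c·A = 13.60647 × 6.77032 × 0.615557 = 56.7052 kN.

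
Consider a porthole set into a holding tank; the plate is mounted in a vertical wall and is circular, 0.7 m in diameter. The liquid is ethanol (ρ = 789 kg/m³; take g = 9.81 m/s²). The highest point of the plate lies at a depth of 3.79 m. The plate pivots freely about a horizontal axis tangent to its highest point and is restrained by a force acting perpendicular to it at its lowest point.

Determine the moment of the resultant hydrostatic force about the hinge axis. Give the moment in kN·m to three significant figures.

M ≈ 4.41 kN·m

γ = ρg = 789 × 9.81 / 1000 = 7.74009 kN/m³.
The centroid is at the centre, 0.35 m below the top of the plate, so the centroid depth is h_c = 3.79 + 0.35 = 4.14 m.
A = π(0.35)² = 0.384845 m².
Resultant F = γ·h_c·A = 7.74009 × 4.14 × 0.384845 = 12.332 kN.
I_c = πr⁴/4 = π × 0.35⁴/4 = 0.0117859 m⁴.
Centre of pressure: y_p = y_c + I_c/(y_c·A) = 4.14 + 0.0117859/(4.14 × 0.384845) = 4.14 + 0.00739736 = 4.1474 m along the plane.
The resultant acts 0.35 + 0.00739736 = 0.357397 m (along the plate) below the hinge at the top edge, so the moment about the hinge is M = F × 0.357397 = 12.332 × 0.357397 = 4.40742 kN·m.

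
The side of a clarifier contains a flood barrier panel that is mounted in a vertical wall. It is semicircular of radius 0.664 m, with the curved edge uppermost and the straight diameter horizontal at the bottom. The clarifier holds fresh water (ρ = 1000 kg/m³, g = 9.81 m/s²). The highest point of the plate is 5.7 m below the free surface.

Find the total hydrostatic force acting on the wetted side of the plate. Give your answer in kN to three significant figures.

γ = ρg = 1000 × 9.81 = 9810 N/m³ = 9.81 kN/m³.
The centroid lies 4r/(3π) = 0.28181 m above the diameter, so r − 4r/(3π) = 0.664 − 0.28181 = 0.38219 m below the topmost point, so the centroid depth is h_c = 5.7 + 0.38219 = 6.08219 m.
A = πr²/2 = π × 0.664²/2 = 0.692558 m².
Resultant F = γ·h_c·A = 9.81 × 6.08219 × 0.692558 = 41.3224 kN.

F ≈ 41.3 kN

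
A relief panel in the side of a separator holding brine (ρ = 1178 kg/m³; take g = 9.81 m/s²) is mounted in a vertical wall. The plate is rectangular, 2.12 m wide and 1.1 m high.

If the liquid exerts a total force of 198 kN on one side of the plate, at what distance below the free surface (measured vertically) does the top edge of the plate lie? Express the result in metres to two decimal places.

γ = ρg = 1178 × 9.81 / 1000 = 11.55618 kN/m³.
A = 2.12 × 1.1 = 2.332 m².
From F = γ·h_c·A, the centroid depth is h_c = 198/(11.55618 × 2.332) = 7.34721 m.
The centroid lies 1.1/2 = 0.55 m below the top edge, so the top edge sits at h_top = 7.34721 − 0.55 = 6.79721 m below the surface.

d_top ≈ 6.80 m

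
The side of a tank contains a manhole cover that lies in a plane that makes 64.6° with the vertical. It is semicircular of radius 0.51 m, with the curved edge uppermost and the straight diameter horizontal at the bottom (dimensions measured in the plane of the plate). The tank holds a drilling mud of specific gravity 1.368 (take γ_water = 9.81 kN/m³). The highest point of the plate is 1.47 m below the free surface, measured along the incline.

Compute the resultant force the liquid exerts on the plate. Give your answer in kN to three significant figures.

γ = 1.368 × 9.81 = 13.42008 kN/m³.
The plate makes 64.6° with the vertical, i.e. θ = 90° − 64.6° = 25.4° to the horizontal. Measuring y along the incline from the free-surface line, vertical depth h = y·sinθ with sinθ = 0.428935.
The centroid lies 4r/(3π) = 0.216451 m above the diameter, so r − 4r/(3π) = 0.51 − 0.216451 = 0.293549 m below the topmost point, so y_c = 1.47 + 0.293549 = 1.76355 m and h_c = 1.76355 × 0.428935 = 0.756448 m.
A = πr²/2 = π × 0.51²/2 = 0.408564 m².
Resultant F = γ·h_c·A = 13.42008 × 0.756448 × 0.408564 = 4.14758 kN.

F ≈ 4.15 kN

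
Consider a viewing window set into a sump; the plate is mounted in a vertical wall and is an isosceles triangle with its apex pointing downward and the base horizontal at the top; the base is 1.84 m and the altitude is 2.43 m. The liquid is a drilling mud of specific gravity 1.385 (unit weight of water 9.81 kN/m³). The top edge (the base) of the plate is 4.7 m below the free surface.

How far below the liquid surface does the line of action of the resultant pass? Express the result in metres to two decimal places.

h_p = 5.57 m

γ = 1.385 × 9.81 = 13.58685 kN/m³.
With the apex down, the centroid sits h/3 = 2.43/3 = 0.81 m below the base (the top edge), so the centroid depth is h_c = 4.7 + 0.81 = 5.51 m.
A = ½ × 1.84 × 2.43 = 2.2356 m².
Resultant F = γ·h_c·A = 13.58685 × 5.51 × 2.2356 = 167.365 kN.
I_c = b·h³/36 = 1.84 × 2.43³/36 = 0.733389 m⁴.
Centre of pressure: y_p = y_c + I_c/(y_c·A) = 5.51 + 0.733389/(5.51 × 2.2356) = 5.51 + 0.0595372 = 5.56954 m along the plane.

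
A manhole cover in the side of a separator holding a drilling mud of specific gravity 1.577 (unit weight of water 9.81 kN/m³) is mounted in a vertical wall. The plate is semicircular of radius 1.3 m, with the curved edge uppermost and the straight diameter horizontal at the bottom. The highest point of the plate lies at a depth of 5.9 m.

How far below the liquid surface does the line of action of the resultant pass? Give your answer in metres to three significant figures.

h_p = 6.67 m

γ = 1.577 × 9.81 = 15.47037 kN/m³.
The centroid lies 4r/(3π) = 0.551737 m above the diameter, so r − 4r/(3π) = 1.3 − 0.551737 = 0.748263 m below the topmost point, so the centroid depth is h_c = 5.9 + 0.748263 = 6.64826 m.
A = πr²/2 = π × 1.3²/2 = 2.65465 m².
Resultant F = γ·h_c·A = 15.47037 × 6.64826 × 2.65465 = 273.034 kN.
I_c = (π/8 − 8/(9π))·r⁴ = 0.109757 × 1.3⁴ = 0.313477 m⁴.
Centre of pressure: y_p = y_c + I_c/(y_c·A) = 6.64826 + 0.313477/(6.64826 × 2.65465) = 6.64826 + 0.0177619 = 6.66602 m along the plane.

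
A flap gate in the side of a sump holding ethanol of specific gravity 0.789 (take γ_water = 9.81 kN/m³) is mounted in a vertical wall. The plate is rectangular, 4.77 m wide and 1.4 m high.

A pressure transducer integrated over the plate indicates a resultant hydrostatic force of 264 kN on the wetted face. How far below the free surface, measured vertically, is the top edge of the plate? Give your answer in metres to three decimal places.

γ = 0.789 × 9.81 = 7.74009 kN/m³.
A = 4.77 × 1.4 = 6.678 m².
From F = γ·h_c·A, the centroid depth is h_c = 264/(7.74009 × 6.678) = 5.10754 m.
The centroid lies 1.4/2 = 0.7 m below the top edge, so the top edge sits at h_top = 5.10754 − 0.7 = 4.40754 m below the surface.

d_top ≈ 4.408 m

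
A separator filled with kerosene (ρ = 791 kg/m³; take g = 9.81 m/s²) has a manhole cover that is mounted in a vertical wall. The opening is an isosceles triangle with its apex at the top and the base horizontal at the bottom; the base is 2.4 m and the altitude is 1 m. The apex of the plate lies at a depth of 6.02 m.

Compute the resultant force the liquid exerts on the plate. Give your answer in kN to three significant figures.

γ = ρg = 791 × 9.81 / 1000 = 7.75971 kN/m³.
With the apex up, the centroid sits 2h/3 = 2 × 1/3 = 0.666667 m below the apex, so the centroid depth is h_c = 6.02 + 0.666667 = 6.68667 m.
A = ½ × 2.4 × 1 = 1.2 m².
Resultant F = γ·h_c·A = 7.75971 × 6.68667 × 1.2 = 62.2639 kN.

F ≈ 62.3 kN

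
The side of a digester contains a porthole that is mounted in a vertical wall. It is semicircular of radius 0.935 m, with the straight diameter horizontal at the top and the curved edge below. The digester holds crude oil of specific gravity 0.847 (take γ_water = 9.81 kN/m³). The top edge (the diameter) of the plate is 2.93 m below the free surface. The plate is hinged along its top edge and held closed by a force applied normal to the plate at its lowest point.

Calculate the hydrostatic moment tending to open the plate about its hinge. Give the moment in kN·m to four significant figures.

M ≈ 15.76 kN·m

γ = 0.847 × 9.81 = 8.30907 kN/m³.
The centroid of a semicircle lies 4r/(3π) = 0.396826 m from the diameter, here below the top edge, so the centroid depth is h_c = 2.93 + 0.396826 = 3.32683 m.
A = πr²/2 = π × 0.935²/2 = 1.37323 m².
Resultant F = γ·h_c·A = 8.30907 × 3.32683 × 1.37323 = 37.96 kN.
I_c = (π/8 − 8/(9π))·r⁴ = 0.109757 × 0.935⁴ = 0.0838839 m⁴.
Centre of pressure: y_p = y_c + I_c/(y_c·A) = 3.32683 + 0.0838839/(3.32683 × 1.37323) = 3.32683 + 0.0183614 = 3.34519 m along the plane.
The resultant acts 0.396826 + 0.0183614 = 0.415187 m (along the plate) below the hinge at the top edge, so the moment about the hinge is M = F × 0.415187 = 37.96 × 0.415187 = 15.7605 kN·m.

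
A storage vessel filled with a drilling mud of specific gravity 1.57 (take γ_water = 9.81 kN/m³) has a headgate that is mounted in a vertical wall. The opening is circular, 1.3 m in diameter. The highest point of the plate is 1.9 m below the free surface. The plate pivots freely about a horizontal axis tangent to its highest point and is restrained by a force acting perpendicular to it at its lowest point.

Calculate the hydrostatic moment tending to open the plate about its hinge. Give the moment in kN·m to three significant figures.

M ≈ 36.0 kN·m

γ = 1.57 × 9.81 = 15.4017 kN/m³.
The centroid is at the centre, 0.65 m below the top of the plate, so the centroid depth is h_c = 1.9 + 0.65 = 2.55 m.
A = π(0.65)² = 1.32732 m².
Resultant F = γ·h_c·A = 15.4017 × 2.55 × 1.32732 = 52.1296 kN.
I_c = πr⁴/4 = π × 0.65⁴/4 = 0.140198 m⁴.
Centre of pressure: y_p = y_c + I_c/(y_c·A) = 2.55 + 0.140198/(2.55 × 1.32732) = 2.55 + 0.0414215 = 2.59142 m along the plane.
The resultant acts 0.65 + 0.0414215 = 0.691422 m (along the plate) below the hinge at the top edge, so the moment about the hinge is M = F × 0.691422 = 52.1296 × 0.691422 = 36.0436 kN·m.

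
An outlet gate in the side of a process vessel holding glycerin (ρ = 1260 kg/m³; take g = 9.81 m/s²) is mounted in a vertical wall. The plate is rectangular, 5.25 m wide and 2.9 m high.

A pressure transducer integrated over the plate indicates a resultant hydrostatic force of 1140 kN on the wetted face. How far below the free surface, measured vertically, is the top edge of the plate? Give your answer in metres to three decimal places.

d_top ≈ 4.608 m

γ = ρg = 1260 × 9.81 / 1000 = 12.3606 kN/m³.
A = 5.25 × 2.9 = 15.225 m².
From F = γ·h_c·A, the centroid depth is h_c = 1140/(12.3606 × 15.225) = 6.0577 m.
The centroid lies 2.9/2 = 1.45 m below the top edge, so the top edge sits at h_top = 6.0577 − 1.45 = 4.6077 m below the surface.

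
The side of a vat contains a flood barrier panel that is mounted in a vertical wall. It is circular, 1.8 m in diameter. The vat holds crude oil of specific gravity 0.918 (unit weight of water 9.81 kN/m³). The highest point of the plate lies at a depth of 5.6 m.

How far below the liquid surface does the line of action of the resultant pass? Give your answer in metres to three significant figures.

γ = 0.918 × 9.81 = 9.00558 kN/m³.
The centroid is at the centre, 0.9 m below the top of the plate, so the centroid depth is h_c = 5.6 + 0.9 = 6.5 m.
A = π(0.9)² = 2.54469 m².
Resultant F = γ·h_c·A = 9.00558 × 6.5 × 2.54469 = 148.957 kN.
I_c = πr⁴/4 = π × 0.9⁴/4 = 0.5153 m⁴.
Centre of pressure: y_p = y_c + I_c/(y_c·A) = 6.5 + 0.5153/(6.5 × 2.54469) = 6.5 + 0.0311539 = 6.53115 m along the plane.

h_p = 6.53 m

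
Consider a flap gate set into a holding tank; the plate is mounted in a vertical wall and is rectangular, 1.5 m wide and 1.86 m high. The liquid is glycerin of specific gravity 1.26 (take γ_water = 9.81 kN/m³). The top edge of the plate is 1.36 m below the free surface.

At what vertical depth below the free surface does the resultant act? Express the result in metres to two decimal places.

h_p = 2.42 m

γ = 1.26 × 9.81 = 12.3606 kN/m³.
The centroid lies 1.86/2 = 0.93 m below the top edge, so the centroid depth is h_c = 1.36 + 0.93 = 2.29 m.
A = 1.5 × 1.86 = 2.79 m².
Resultant F = γ·h_c·A = 12.3606 × 2.29 × 2.79 = 78.9731 kN.
I_c = b·h³/12 = 1.5 × 1.86³/12 = 0.804357 m⁴.
Centre of pressure: y_p = y_c + I_c/(y_c·A) = 2.29 + 0.804357/(2.29 × 2.79) = 2.29 + 0.125895 = 2.41589 m along the plane.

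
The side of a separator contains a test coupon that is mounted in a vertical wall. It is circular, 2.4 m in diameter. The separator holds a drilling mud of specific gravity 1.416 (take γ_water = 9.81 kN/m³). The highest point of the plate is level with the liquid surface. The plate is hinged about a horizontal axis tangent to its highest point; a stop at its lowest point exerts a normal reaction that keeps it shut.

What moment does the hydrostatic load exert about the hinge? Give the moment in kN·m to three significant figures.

M ≈ 113 kN·m

γ = 1.416 × 9.81 = 13.89096 kN/m³.
The centroid is at the centre, 1.2 m below the top of the plate, so the centroid depth is h_c = 1.2 m.
A = π(1.2)² = 4.52389 m².
Resultant F = γ·h_c·A = 13.89096 × 1.2 × 4.52389 = 75.4094 kN.
I_c = πr⁴/4 = π × 1.2⁴/4 = 1.6286 m⁴.
Centre of pressure: y_p = y_c + I_c/(y_c·A) = 1.2 + 1.6286/(1.2 × 4.52389) = 1.2 + 0.3 = 1.5 m along the plane.
The resultant acts 1.2 + 0.3 = 1.5 m (along the plate) below the hinge at the top edge, so the moment about the hinge is M = F × 1.5 = 75.4094 × 1.5 = 113.114 kN·m.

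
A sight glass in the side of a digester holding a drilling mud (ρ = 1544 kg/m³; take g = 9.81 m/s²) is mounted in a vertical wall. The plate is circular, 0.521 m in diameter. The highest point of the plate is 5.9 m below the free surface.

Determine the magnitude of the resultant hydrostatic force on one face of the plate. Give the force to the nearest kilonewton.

F ≈ 20 kN

γ = ρg = 1544 × 9.81 / 1000 = 15.14664 kN/m³.
The centroid is at the centre, 0.2605 m below the top of the plate, so the centroid depth is h_c = 5.9 + 0.2605 = 6.1605 m.
A = π(0.2605)² = 0.213189 m².
Resultant F = γ·h_c·A = 15.14664 × 6.1605 × 0.213189 = 19.8929 kN.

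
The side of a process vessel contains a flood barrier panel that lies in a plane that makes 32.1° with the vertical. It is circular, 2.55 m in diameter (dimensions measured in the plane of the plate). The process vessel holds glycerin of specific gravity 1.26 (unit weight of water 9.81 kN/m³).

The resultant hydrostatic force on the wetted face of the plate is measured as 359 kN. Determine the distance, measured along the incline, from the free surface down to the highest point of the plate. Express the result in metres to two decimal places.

γ = 1.26 × 9.81 = 12.3606 kN/m³.
A = π(1.275)² = 5.10705 m².
From F = γ·h_c·A, the centroid depth is h_c = 359/(12.3606 × 5.10705) = 5.68702 m.
The plate makes 32.1° with the vertical, i.e. θ = 90° − 32.1° = 57.9° to the horizontal. Measuring y along the incline from the free-surface line, vertical depth h = y·sinθ with sinθ = 0.847122.
Along the incline, y_c = h_c/sinθ = 5.68702/0.847122 = 6.71334 m.
The centroid is at the centre, 1.275 m below the top of the plate, so the highest point sits at y_top = 6.71334 − 1.275 = 5.43834 m along the incline.

y_top ≈ 5.44 m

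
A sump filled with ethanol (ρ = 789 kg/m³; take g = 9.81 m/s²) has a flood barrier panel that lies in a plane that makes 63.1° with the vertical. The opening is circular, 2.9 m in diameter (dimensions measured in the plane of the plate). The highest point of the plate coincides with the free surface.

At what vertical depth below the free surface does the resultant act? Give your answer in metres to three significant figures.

γ = ρg = 789 × 9.81 / 1000 = 7.74009 kN/m³.
The plate makes 63.1° with the vertical, i.e. θ = 90° − 63.1° = 26.9° to the horizontal. Measuring y along the incline from the free-surface line, vertical depth h = y·sinθ with sinθ = 0.452435.
The centroid is at the centre, 1.45 m below the top of the plate, so y_c = 1.45 m and h_c = 1.45 × 0.452435 = 0.656031 m.
A = π(1.45)² = 6.6052 m².
Resultant F = γ·h_c·A = 7.74009 × 0.656031 × 6.6052 = 33.5395 kN.
I_c = πr⁴/4 = π × 1.45⁴/4 = 3.47186 m⁴.
Centre of pressure: y_p = y_c + I_c/(y_c·A) = 1.45 + 3.47186/(1.45 × 6.6052) = 1.45 + 0.3625 = 1.8125 m along the plane.
Vertically, h_p = y_p·sinθ = 1.8125 × 0.452435 = 0.820038 m.

h_p = 0.820 m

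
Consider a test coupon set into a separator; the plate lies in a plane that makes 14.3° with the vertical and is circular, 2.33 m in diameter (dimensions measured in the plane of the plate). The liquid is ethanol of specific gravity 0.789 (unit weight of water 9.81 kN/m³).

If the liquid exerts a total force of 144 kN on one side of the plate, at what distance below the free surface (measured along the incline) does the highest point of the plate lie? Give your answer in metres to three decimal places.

y_top ≈ 3.338 m

γ = 0.789 × 9.81 = 7.74009 kN/m³.
A = π(1.165)² = 4.26385 m².
From F = γ·h_c·A, the centroid depth is h_c = 144/(7.74009 × 4.26385) = 4.36329 m.
The plate makes 14.3° with the vertical, i.e. θ = 90° − 14.3° = 75.7° to the horizontal. Measuring y along the incline from the free-surface line, vertical depth h = y·sinθ with sinθ = 0.969016.
Along the incline, y_c = h_c/sinθ = 4.36329/0.969016 = 4.5028 m.
The centroid is at the centre, 1.165 m below the top of the plate, so the highest point sits at y_top = 4.5028 − 1.165 = 3.3378 m along the incline.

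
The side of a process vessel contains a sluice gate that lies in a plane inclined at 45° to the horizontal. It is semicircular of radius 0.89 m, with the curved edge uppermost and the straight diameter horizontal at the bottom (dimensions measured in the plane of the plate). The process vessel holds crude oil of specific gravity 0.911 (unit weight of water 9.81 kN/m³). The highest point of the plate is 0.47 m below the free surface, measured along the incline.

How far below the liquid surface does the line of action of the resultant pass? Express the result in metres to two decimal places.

h_p = 0.73 m

γ = 0.911 × 9.81 = 8.93691 kN/m³.
Let θ = 45° be the plate's angle to the horizontal; measure y along the incline from where the plane meets the free surface. Vertical depth h = y·sinθ with sinθ = 0.707107.
The centroid lies 4r/(3π) = 0.377728 m above the diameter, so r − 4r/(3π) = 0.89 − 0.377728 = 0.512272 m below the topmost point, so y_c = 0.47 + 0.512272 = 0.982272 m and h_c = 0.982272 × 0.707107 = 0.694571 m.
A = πr²/2 = π × 0.89²/2 = 1.24423 m².
Resultant F = γ·h_c·A = 8.93691 × 0.694571 × 1.24423 = 7.72333 kN.
I_c = (π/8 − 8/(9π))·r⁴ = 0.109757 × 0.89⁴ = 0.068864 m⁴.
Centre of pressure: y_p = y_c + I_c/(y_c·A) = 0.982272 + 0.068864/(0.982272 × 1.24423) = 0.982272 + 0.0563456 = 1.03862 m along the plane.
Vertically, h_p = y_p·sinθ = 1.03862 × 0.707107 = 0.734415 m.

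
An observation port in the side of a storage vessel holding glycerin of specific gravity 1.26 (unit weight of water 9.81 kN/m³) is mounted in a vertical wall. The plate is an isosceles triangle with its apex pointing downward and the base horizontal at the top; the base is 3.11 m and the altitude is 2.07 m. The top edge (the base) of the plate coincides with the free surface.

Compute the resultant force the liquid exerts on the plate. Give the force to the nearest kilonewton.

F ≈ 27 kN

γ = 1.26 × 9.81 = 12.3606 kN/m³.
With the apex down, the centroid sits h/3 = 2.07/3 = 0.69 m below the base (the top edge), so the centroid depth is h_c = 0.69 m.
A = ½ × 3.11 × 2.07 = 3.21885 m².
Resultant F = γ·h_c·A = 12.3606 × 0.69 × 3.21885 = 27.453 kN.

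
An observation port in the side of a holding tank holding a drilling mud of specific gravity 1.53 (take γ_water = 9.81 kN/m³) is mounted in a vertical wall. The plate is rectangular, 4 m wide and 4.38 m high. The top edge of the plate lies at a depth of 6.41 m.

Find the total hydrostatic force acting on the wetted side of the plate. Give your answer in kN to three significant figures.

γ = 1.53 × 9.81 = 15.0093 kN/m³.
The centroid lies 4.38/2 = 2.19 m below the top edge, so the centroid depth is h_c = 6.41 + 2.19 = 8.6 m.
A = 4 × 4.38 = 17.52 m².
Resultant F = γ·h_c·A = 15.0093 × 8.6 × 17.52 = 2261.48 kN.

F ≈ 2260 kN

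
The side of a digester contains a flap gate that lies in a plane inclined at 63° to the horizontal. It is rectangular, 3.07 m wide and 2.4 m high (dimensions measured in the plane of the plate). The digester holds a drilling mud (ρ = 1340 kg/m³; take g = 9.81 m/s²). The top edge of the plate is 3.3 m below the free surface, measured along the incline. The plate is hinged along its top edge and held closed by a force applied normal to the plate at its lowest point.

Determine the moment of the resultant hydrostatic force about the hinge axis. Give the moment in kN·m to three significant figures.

M ≈ 507 kN·m

γ = ρg = 1340 × 9.81 / 1000 = 13.1454 kN/m³.
Let θ = 63° be the plate's angle to the horizontal; measure y along the incline from where the plane meets the free surface. Vertical depth h = y·sinθ with sinθ = 0.891007.
The centroid lies 2.4/2 = 1.2 m below the top edge, so y_c = 3.3 + 1.2 = 4.5 m and h_c = 4.5 × 0.891007 = 4.00953 m.
A = 3.07 × 2.4 = 7.368 m².
Resultant F = γ·h_c·A = 13.1454 × 4.00953 × 7.368 = 388.344 kN.
I_c = b·h³/12 = 3.07 × 2.4³/12 = 3.53664 m⁴.
Centre of pressure: y_p = y_c + I_c/(y_c·A) = 4.5 + 3.53664/(4.5 × 7.368) = 4.5 + 0.106667 = 4.60667 m along the plane.
The resultant acts 1.2 + 0.106667 = 1.30667 m (along the plate) below the hinge at the top edge, so the moment about the hinge is M = F × 1.30667 = 388.344 × 1.30667 = 507.437 kN·m.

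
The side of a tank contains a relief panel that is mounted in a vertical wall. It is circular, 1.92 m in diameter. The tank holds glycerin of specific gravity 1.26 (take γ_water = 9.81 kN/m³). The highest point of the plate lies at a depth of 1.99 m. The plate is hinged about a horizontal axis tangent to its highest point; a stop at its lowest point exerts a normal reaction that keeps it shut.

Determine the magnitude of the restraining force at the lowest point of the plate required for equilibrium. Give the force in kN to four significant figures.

γ = 1.26 × 9.81 = 12.3606 kN/m³.
The centroid is at the centre, 0.96 m below the top of the plate, so the centroid depth is h_c = 1.99 + 0.96 = 2.95 m.
A = π(0.96)² = 2.89529 m².
Resultant F = γ·h_c·A = 12.3606 × 2.95 × 2.89529 = 105.573 kN.
I_c = πr⁴/4 = π × 0.96⁴/4 = 0.667075 m⁴.
Centre of pressure: y_p = y_c + I_c/(y_c·A) = 2.95 + 0.667075/(2.95 × 2.89529) = 2.95 + 0.0781017 = 3.0281 m along the plane.
The resultant acts 0.96 + 0.0781017 = 1.0381 m (along the plate) below the hinge at the top edge, so the moment about the hinge is M = F × 1.0381 = 105.573 × 1.0381 = 109.595 kN·m.
A normal force at the bottom, 1.92 m from the hinge, must supply this moment: P = 109.595/1.92 = 57.0807 kN.

P ≈ 57.08 kN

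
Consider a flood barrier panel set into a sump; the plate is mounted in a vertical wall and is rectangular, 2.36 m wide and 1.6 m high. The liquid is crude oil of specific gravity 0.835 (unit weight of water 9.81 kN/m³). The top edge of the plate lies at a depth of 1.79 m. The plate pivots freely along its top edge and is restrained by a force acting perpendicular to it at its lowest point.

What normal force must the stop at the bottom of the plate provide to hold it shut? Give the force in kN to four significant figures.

γ = 0.835 × 9.81 = 8.19135 kN/m³.
The centroid lies 1.6/2 = 0.8 m below the top edge, so the centroid depth is h_c = 1.79 + 0.8 = 2.59 m.
A = 2.36 × 1.6 = 3.776 m².
Resultant F = γ·h_c·A = 8.19135 × 2.59 × 3.776 = 80.1101 kN.
I_c = b·h³/12 = 2.36 × 1.6³/12 = 0.805547 m⁴.
Centre of pressure: y_p = y_c + I_c/(y_c·A) = 2.59 + 0.805547/(2.59 × 3.776) = 2.59 + 0.0823681 = 2.67237 m along the plane.
The resultant acts 0.8 + 0.0823681 = 0.882368 m (along the plate) below the hinge at the top edge, so the moment about the hinge is M = F × 0.882368 = 80.1101 × 0.882368 = 70.6866 kN·m.
A normal force at the bottom, 1.6 m from the hinge, must supply this moment: P = 70.6866/1.6 = 44.1791 kN.

P ≈ 44.18 kN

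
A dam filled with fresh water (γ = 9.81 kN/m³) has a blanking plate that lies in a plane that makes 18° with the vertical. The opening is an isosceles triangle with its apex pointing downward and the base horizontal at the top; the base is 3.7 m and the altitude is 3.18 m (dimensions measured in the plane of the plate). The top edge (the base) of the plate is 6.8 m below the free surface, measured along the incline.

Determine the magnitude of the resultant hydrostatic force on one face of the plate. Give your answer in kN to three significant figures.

γ = 9.81 kN/m³.
The plate makes 18° with the vertical, i.e. θ = 90° − 18° = 72° to the horizontal. Measuring y along the incline from the free-surface line, vertical depth h = y·sinθ with sinθ = 0.951057.
With the apex down, the centroid sits h/3 = 3.18/3 = 1.06 m below the base (the top edge), so y_c = 6.8 + 1.06 = 7.86 m and h_c = 7.86 × 0.951057 = 7.47531 m.
A = ½ × 3.7 × 3.18 = 5.883 m².
Resultant F = γ·h_c·A = 9.81 × 7.47531 × 5.883 = 431.417 kN.

F ≈ 431 kN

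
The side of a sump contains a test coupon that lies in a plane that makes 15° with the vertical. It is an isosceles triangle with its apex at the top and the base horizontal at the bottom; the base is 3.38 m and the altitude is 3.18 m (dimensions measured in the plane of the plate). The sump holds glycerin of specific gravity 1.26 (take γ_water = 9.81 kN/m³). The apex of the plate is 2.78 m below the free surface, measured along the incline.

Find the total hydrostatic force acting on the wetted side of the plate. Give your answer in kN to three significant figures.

γ = 1.26 × 9.81 = 12.3606 kN/m³.
The plate makes 15° with the vertical, i.e. θ = 90° − 15° = 75° to the horizontal. Measuring y along the incline from the free-surface line, vertical depth h = y·sinθ with sinθ = 0.965926.
With the apex up, the centroid sits 2h/3 = 2 × 3.18/3 = 2.12 m below the apex, so y_c = 2.78 + 2.12 = 4.9 m and h_c = 4.9 × 0.965926 = 4.73304 m.
A = ½ × 3.38 × 3.18 = 5.3742 m².
Resultant F = γ·h_c·A = 12.3606 × 4.73304 × 5.3742 = 314.408 kN.

F ≈ 314 kN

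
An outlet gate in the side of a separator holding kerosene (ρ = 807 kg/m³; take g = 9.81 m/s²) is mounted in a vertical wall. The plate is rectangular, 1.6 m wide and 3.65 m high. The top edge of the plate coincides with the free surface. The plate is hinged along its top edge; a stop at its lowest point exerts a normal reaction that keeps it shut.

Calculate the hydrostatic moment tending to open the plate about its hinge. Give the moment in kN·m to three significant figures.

M ≈ 205 kN·m

γ = ρg = 807 × 9.81 / 1000 = 7.91667 kN/m³.
The centroid lies 3.65/2 = 1.825 m below the top edge, so the centroid depth is h_c = 1.825 m.
A = 1.6 × 3.65 = 5.84 m².
Resultant F = γ·h_c·A = 7.91667 × 1.825 × 5.84 = 84.3759 kN.
I_c = b·h³/12 = 1.6 × 3.65³/12 = 6.48362 m⁴.
Centre of pressure: y_p = y_c + I_c/(y_c·A) = 1.825 + 6.48362/(1.825 × 5.84) = 1.825 + 0.608334 = 2.43333 m along the plane.
The resultant acts 1.825 + 0.608334 = 2.43333 m (along the plate) below the hinge at the top edge, so the moment about the hinge is M = F × 2.43333 = 84.3759 × 2.43333 = 205.314 kN·m.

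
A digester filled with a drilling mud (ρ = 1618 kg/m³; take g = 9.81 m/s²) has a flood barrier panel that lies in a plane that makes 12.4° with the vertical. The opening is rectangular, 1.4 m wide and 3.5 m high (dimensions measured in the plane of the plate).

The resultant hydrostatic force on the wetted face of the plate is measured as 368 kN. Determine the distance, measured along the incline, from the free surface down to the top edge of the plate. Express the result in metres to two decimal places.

γ = ρg = 1618 × 9.81 / 1000 = 15.87258 kN/m³.
A = 1.4 × 3.5 = 4.9 m².
From F = γ·h_c·A, the centroid depth is h_c = 368/(15.87258 × 4.9) = 4.73156 m.
The plate makes 12.4° with the vertical, i.e. θ = 90° − 12.4° = 77.6° to the horizontal. Measuring y along the incline from the free-surface line, vertical depth h = y·sinθ with sinθ = 0.976672.
Along the incline, y_c = h_c/sinθ = 4.73156/0.976672 = 4.84457 m.
The centroid lies 3.5/2 = 1.75 m below the top edge, so the top edge sits at y_top = 4.84457 − 1.75 = 3.09457 m along the incline.

y_top ≈ 3.09 m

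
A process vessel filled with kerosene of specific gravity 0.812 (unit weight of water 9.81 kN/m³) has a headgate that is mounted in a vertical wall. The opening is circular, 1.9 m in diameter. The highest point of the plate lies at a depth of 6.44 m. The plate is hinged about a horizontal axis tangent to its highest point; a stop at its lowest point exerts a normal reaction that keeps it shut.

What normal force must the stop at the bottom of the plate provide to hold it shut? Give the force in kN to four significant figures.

γ = 0.812 × 9.81 = 7.96572 kN/m³.
The centroid is at the centre, 0.95 m below the top of the plate, so the centroid depth is h_c = 6.44 + 0.95 = 7.39 m.
A = π(0.95)² = 2.83529 m².
Resultant F = γ·h_c·A = 7.96572 × 7.39 × 2.83529 = 166.904 kN.
I_c = πr⁴/4 = π × 0.95⁴/4 = 0.639712 m⁴.
Centre of pressure: y_p = y_c + I_c/(y_c·A) = 7.39 + 0.639712/(7.39 × 2.83529) = 7.39 + 0.0305311 = 7.42053 m along the plane.
The resultant acts 0.95 + 0.0305311 = 0.980531 m (along the plate) below the hinge at the top edge, so the moment about the hinge is M = F × 0.980531 = 166.904 × 0.980531 = 163.655 kN·m.
A normal force at the bottom, 1.9 m from the hinge, must supply this moment: P = 163.655/1.9 = 86.1342 kN.

P ≈ 86.13 kN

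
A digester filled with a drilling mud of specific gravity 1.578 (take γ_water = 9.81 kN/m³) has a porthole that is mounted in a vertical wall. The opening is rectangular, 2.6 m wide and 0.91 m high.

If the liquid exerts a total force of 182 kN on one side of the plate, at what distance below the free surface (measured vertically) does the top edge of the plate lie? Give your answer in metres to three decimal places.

γ = 1.578 × 9.81 = 15.48018 kN/m³.
A = 2.6 × 0.91 = 2.366 m².
From F = γ·h_c·A, the centroid depth is h_c = 182/(15.48018 × 2.366) = 4.96913 m.
The centroid lies 0.91/2 = 0.455 m below the top edge, so the top edge sits at h_top = 4.96913 − 0.455 = 4.51413 m below the surface.

d_top ≈ 4.514 m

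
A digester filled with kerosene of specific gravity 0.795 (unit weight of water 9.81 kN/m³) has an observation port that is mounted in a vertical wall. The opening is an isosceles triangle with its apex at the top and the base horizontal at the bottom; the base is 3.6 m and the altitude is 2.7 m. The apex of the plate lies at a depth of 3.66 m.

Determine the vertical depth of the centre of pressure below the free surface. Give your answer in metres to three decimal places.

h_p = 5.534 m

γ = 0.795 × 9.81 = 7.79895 kN/m³.
With the apex up, the centroid sits 2h/3 = 2 × 2.7/3 = 1.8 m below the apex, so the centroid depth is h_c = 3.66 + 1.8 = 5.46 m.
A = ½ × 3.6 × 2.7 = 4.86 m².
Resultant F = γ·h_c·A = 7.79895 × 5.46 × 4.86 = 206.95 kN.
I_c = b·h³/36 = 3.6 × 2.7³/36 = 1.9683 m⁴.
Centre of pressure: y_p = y_c + I_c/(y_c·A) = 5.46 + 1.9683/(5.46 × 4.86) = 5.46 + 0.0741758 = 5.53418 m along the plane.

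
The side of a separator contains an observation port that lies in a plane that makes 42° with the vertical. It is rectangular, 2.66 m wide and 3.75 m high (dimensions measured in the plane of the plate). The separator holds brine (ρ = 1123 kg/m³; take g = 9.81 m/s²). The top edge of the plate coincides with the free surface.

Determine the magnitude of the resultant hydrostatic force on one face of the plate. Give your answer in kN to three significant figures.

F ≈ 153 kN

γ = ρg = 1123 × 9.81 / 1000 = 11.01663 kN/m³.
The plate makes 42° with the vertical, i.e. θ = 90° − 42° = 48° to the horizontal. Measuring y along the incline from the free-surface line, vertical depth h = y·sinθ with sinθ = 0.743145.
The centroid lies 3.75/2 = 1.875 m below the top edge, so y_c = 1.875 m and h_c = 1.875 × 0.743145 = 1.3934 m.
A = 2.66 × 3.75 = 9.975 m².
Resultant F = γ·h_c·A = 11.01663 × 1.3934 × 9.975 = 153.122 kN.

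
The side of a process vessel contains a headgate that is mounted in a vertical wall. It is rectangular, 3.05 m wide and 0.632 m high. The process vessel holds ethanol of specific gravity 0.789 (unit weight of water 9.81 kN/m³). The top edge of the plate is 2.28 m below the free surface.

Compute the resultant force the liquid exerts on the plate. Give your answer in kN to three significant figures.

γ = 0.789 × 9.81 = 7.74009 kN/m³.
The centroid lies 0.632/2 = 0.316 m below the top edge, so the centroid depth is h_c = 2.28 + 0.316 = 2.596 m.
A = 3.05 × 0.632 = 1.9276 m².
Resultant F = γ·h_c·A = 7.74009 × 2.596 × 1.9276 = 38.7318 kN.

F ≈ 38.7 kN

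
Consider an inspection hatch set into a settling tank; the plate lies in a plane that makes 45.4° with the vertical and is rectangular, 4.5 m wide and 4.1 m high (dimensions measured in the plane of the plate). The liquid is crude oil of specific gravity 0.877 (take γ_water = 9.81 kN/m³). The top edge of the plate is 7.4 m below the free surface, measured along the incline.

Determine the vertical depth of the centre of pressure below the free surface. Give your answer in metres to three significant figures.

γ = 0.877 × 9.81 = 8.60337 kN/m³.
The plate makes 45.4° with the vertical, i.e. θ = 90° − 45.4° = 44.6° to the horizontal. Measuring y along the incline from the free-surface line, vertical depth h = y·sinθ with sinθ = 0.702153.
The centroid lies 4.1/2 = 2.05 m below the top edge, so y_c = 7.4 + 2.05 = 9.45 m and h_c = 9.45 × 0.702153 = 6.63535 m.
A = 4.5 × 4.1 = 18.45 m².
Resultant F = γ·h_c·A = 8.60337 × 6.63535 × 18.45 = 1053.24 kN.
I_c = b·h³/12 = 4.5 × 4.1³/12 = 25.8454 m⁴.
Centre of pressure: y_p = y_c + I_c/(y_c·A) = 9.45 + 25.8454/(9.45 × 18.45) = 9.45 + 0.148236 = 9.59824 m along the plane.
Vertically, h_p = y_p·sinθ = 9.59824 × 0.702153 = 6.73943 m.

h_p = 6.74 m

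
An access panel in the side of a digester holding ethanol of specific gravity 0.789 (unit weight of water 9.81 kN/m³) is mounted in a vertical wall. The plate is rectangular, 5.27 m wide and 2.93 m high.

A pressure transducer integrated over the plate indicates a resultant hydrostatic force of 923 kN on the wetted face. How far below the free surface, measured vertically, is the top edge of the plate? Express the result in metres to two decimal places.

γ = 0.789 × 9.81 = 7.74009 kN/m³.
A = 5.27 × 2.93 = 15.4411 m².
From F = γ·h_c·A, the centroid depth is h_c = 923/(7.74009 × 15.4411) = 7.72285 m.
The centroid lies 2.93/2 = 1.465 m below the top edge, so the top edge sits at h_top = 7.72285 − 1.465 = 6.25785 m below the surface.

d_top ≈ 6.26 m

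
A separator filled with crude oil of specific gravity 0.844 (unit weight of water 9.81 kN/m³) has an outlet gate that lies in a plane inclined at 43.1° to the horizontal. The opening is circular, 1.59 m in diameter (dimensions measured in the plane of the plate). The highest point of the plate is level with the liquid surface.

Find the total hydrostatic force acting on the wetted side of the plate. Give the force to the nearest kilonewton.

F ≈ 9 kN

γ = 0.844 × 9.81 = 8.27964 kN/m³.
Let θ = 43.1° be the plate's angle to the horizontal; measure y along the incline from where the plane meets the free surface. Vertical depth h = y·sinθ with sinθ = 0.683274.
The centroid is at the centre, 0.795 m below the top of the plate, so y_c = 0.795 m and h_c = 0.795 × 0.683274 = 0.543203 m.
A = π(0.795)² = 1.98557 m².
Resultant F = γ·h_c·A = 8.27964 × 0.543203 × 1.98557 = 8.93015 kN.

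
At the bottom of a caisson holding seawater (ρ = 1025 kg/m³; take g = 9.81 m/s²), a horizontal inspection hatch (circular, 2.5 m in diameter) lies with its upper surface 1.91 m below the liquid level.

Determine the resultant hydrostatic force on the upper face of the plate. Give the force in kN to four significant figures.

F ≈ 94.27 kN

γ = ρg = 1025 × 9.81 / 1000 = 10.05525 kN/m³.
The plate is horizontal, so pressure is uniform at p = γ·h = 10.05525 × 1.91 = 19.2055 kN/m².
A = π(1.25)² = 4.90874 m².
F = p·A = 19.2055 × 4.90874 = 94.2748 kN.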